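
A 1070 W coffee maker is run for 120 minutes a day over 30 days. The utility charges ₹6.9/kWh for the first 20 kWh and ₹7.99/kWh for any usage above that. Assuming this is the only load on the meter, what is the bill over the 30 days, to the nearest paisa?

₹491.16

Runtime = 120 min × 30 = 3600 min = 60 h
Energy = 1.07 kW × 60 h = 64.2 kWh
Tier 1 (0–20 kWh): 20 × ₹6.9 = ₹138
Above 20 kWh: 44.2 × ₹7.99 = ₹353.158
Bill = ₹491.16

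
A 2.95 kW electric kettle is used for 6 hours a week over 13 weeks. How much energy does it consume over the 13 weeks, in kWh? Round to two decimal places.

230.10 kWh

Runtime = 6 h/week × 13 weeks = 78 h
Energy = 2.95 kW × 78 h = 230.1 kWh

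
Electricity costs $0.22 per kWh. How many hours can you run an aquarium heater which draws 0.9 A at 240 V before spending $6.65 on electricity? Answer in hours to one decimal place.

139.9 h

Power = 0.9 A × 240 V = 216 W = 0.216 kW
Energy available = $6.65 ÷ $0.22/kWh = 30.2273 kWh
Hours = 30.2273 kWh ÷ 0.216 kW = 139.9 h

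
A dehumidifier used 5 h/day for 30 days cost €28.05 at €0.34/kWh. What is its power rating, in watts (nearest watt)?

550 W

Energy = €28.05 ÷ €0.34/kWh = 82.5 kWh
Runtime = 5 h/day × 30 days = 150 h
Power = 82.5 kWh ÷ 150 h = 0.55 kW = 550 W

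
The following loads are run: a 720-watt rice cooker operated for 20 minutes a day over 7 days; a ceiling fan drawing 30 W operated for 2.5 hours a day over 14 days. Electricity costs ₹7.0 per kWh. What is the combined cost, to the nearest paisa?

rice cooker: Runtime = 20 min × 7 = 140 min = 2.333333… h
rice cooker: 0.72 kW × 2.333333… h = 1.68 kWh
ceiling fan: Runtime = 2.5 h/day × 14 days = 35 h
ceiling fan: 0.03 kW × 35 h = 1.05 kWh
Total energy = 2.73 kWh
Cost = 2.73 × ₹7.0 = ₹19.11

₹19.11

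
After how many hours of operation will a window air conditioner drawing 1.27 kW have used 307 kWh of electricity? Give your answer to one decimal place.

Hours = 307 kWh ÷ 1.27 kW = 241.7 h

241.7 h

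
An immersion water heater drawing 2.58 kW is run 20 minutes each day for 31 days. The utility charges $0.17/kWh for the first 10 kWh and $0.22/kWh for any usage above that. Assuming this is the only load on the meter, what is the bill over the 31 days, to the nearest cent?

Runtime = 20 min × 31 = 620 min = 10.333333… h
Energy = 2.58 kW × 10.333333… h = 26.66 kWh
Tier 1 (0–10 kWh): 10 × $0.17 = $1.7
Above 10 kWh: 16.66 × $0.22 = $3.6652
Bill = $5.37

$5.37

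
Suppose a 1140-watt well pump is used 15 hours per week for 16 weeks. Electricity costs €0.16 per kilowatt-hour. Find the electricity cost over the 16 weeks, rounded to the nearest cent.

€43.78

Runtime = 15 h/week × 16 weeks = 240 h
Energy = 1.14 kW × 240 h = 273.6 kWh
Cost = 273.6 kWh × €0.16/kWh = €43.78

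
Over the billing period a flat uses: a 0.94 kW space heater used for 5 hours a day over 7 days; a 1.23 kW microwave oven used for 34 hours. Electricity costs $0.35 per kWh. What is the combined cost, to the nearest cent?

$26.15

space heater: Runtime = 5 h/day × 7 days = 35 h
space heater: 0.94 kW × 35 h = 32.9 kWh
microwave oven: 1.23 kW × 34 h = 41.82 kWh
Total energy = 74.72 kWh
Cost = 74.72 × $0.35 = $26.15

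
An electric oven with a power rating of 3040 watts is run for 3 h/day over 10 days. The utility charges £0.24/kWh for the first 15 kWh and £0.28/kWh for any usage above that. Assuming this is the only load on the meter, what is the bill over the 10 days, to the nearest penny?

Runtime = 3 h/day × 10 days = 30 h
Energy = 3.04 kW × 30 h = 91.2 kWh
Tier 1 (0–15 kWh): 15 × £0.24 = £3.6
Above 15 kWh: 76.2 × £0.28 = £21.336
Bill = £24.94

£24.94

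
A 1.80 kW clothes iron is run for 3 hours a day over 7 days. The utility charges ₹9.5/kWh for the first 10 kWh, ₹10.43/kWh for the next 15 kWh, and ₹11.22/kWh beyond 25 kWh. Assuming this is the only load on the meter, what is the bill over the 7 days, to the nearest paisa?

Runtime = 3 h/day × 7 days = 21 h
Energy = 1.8 kW × 21 h = 37.8 kWh
Tier 1 (0–10 kWh): 10 × ₹9.5 = ₹95
Tier 2 (10–25 kWh): 15 × ₹10.43 = ₹156.45
Above 25 kWh: 12.8 × ₹11.22 = ₹143.616
Bill = ₹395.07

₹395.07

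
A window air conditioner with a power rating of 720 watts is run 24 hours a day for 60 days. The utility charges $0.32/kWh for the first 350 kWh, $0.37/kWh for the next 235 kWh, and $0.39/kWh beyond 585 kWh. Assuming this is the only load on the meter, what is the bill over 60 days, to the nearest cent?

Runtime = 24 h × 60 = 1440 h
Energy = 0.72 kW × 1440 h = 1036.8 kWh
Tier 1 (0–350 kWh): 350 × $0.32 = $112
Tier 2 (350–585 kWh): 235 × $0.37 = $86.95
Above 585 kWh: 451.8 × $0.39 = $176.202
Bill = $375.15

$375.15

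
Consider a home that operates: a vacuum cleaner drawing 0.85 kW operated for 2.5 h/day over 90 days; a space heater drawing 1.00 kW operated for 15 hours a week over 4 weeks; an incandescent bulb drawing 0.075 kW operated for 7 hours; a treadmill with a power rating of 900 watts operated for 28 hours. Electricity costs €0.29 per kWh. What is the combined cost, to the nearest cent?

€80.32

vacuum cleaner: Runtime = 2.5 h/day × 90 days = 225 h
vacuum cleaner: 0.85 kW × 225 h = 191.25 kWh
space heater: Runtime = 15 h/week × 4 weeks = 60 h
space heater: 1 kW × 60 h = 60 kWh
incandescent bulb: 0.075 kW × 7 h = 0.525 kWh
treadmill: 0.9 kW × 28 h = 25.2 kWh
Total energy = 276.975 kWh
Cost = 276.975 × €0.29 = €80.32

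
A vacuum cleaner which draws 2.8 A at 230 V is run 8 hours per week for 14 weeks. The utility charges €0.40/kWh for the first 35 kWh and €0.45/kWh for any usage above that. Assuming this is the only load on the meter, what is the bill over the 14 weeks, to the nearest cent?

Power = 2.8 A × 230 V = 644 W = 0.644 kW
Runtime = 8 h/week × 14 weeks = 112 h
Energy = 0.644 kW × 112 h = 72.128 kWh
Tier 1 (0–35 kWh): 35 × €0.40 = €14
Above 35 kWh: 37.128 × €0.45 = €16.7076
Bill = €30.71

€30.71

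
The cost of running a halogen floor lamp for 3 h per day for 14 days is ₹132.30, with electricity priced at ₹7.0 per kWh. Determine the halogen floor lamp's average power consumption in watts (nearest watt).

Energy = ₹132.30 ÷ ₹7.0/kWh = 18.9 kWh
Runtime = 3 h/day × 14 days = 42 h
Power = 18.9 kWh ÷ 42 h = 0.45 kW = 450 W

450 W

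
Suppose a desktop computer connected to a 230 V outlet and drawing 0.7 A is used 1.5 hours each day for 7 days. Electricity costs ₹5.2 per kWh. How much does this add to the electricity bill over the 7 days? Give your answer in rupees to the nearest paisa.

₹8.79

Power = 0.7 A × 230 V = 161 W = 0.161 kW
Runtime = 1.5 h/day × 7 days = 10.5 h
Energy = 0.161 kW × 10.5 h = 1.6905 kWh
Cost = 1.6905 kWh × ₹5.2/kWh = ₹8.79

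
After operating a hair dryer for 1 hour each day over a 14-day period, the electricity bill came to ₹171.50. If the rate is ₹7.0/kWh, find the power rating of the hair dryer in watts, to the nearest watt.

1750 W

Energy = ₹171.50 ÷ ₹7.0/kWh = 24.5 kWh
Runtime = 1 h/day × 14 days = 14 h
Power = 24.5 kWh ÷ 14 h = 1.75 kW = 1750 W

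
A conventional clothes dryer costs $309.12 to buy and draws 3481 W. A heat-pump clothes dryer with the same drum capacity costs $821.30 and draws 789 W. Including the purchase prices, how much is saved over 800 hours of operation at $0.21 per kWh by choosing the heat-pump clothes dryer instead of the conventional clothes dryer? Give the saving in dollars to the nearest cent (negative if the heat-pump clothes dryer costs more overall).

conventional clothes dryer: $309.12 + (3481/1000) kW × 800 h × $0.21 = $309.12 + $584.808 = $893.928
heat-pump clothes dryer: $821.30 + (789/1000) kW × 800 h × $0.21 = $821.30 + $132.552 = $953.852
Saving = $893.928 − $953.852 = −$59.924 → -$59.92

-$59.92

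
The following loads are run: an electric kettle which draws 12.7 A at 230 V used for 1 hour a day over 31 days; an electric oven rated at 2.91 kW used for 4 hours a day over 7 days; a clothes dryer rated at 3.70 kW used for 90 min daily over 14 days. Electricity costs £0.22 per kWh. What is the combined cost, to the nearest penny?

electric kettle: Power = 12.7 A × 230 V = 2921 W = 2.921 kW
electric kettle: Runtime = 1 h/day × 31 days = 31 h
electric kettle: 2.921 kW × 31 h = 90.551 kWh
electric oven: Runtime = 4 h/day × 7 days = 28 h
electric oven: 2.91 kW × 28 h = 81.48 kWh
clothes dryer: Runtime = 90 min × 14 = 1260 min = 21 h
clothes dryer: 3.7 kW × 21 h = 77.7 kWh
Total energy = 249.731 kWh
Cost = 249.731 × £0.22 = £54.94

£54.94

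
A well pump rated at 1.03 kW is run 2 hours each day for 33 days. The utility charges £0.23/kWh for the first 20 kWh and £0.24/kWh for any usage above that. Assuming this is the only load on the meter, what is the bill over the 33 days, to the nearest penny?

Runtime = 2 h/day × 33 days = 66 h
Energy = 1.03 kW × 66 h = 67.98 kWh
Tier 1 (0–20 kWh): 20 × £0.23 = £4.6
Above 20 kWh: 47.98 × £0.24 = £11.5152
Bill = £16.12

£16.12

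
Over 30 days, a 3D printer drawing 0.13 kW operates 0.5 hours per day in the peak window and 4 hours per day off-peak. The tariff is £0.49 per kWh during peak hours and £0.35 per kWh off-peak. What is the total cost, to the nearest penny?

£6.42

Peak energy = 0.13 kW × 0.5 h × 30 = 1.95 kWh
Off-peak energy = 0.13 kW × 4 h × 30 = 15.6 kWh
Cost = 1.95 × £0.49 + 15.6 × £0.35 = £0.9555 + £5.46 = £6.42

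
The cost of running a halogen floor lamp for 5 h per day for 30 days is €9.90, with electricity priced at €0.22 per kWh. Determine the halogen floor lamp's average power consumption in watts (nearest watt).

300 W

Energy = €9.90 ÷ €0.22/kWh = 45 kWh
Runtime = 5 h/day × 30 days = 150 h
Power = 45 kWh ÷ 150 h = 0.3 kW = 300 W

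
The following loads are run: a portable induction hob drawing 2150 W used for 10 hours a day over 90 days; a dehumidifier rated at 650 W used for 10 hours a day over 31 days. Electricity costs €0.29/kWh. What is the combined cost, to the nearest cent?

portable induction hob: Runtime = 10 h/day × 90 days = 900 h
portable induction hob: 2.15 kW × 900 h = 1935 kWh
dehumidifier: Runtime = 10 h/day × 31 days = 310 h
dehumidifier: 0.65 kW × 310 h = 201.5 kWh
Total energy = 2136.5 kWh
Cost = 2136.5 × €0.29 = €619.59

€619.59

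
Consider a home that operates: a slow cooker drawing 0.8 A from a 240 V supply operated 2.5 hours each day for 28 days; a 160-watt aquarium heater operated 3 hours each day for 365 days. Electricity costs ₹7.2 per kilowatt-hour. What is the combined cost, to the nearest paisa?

₹1358.21

slow cooker: Power = 0.8 A × 240 V = 192 W = 0.192 kW
slow cooker: Runtime = 2.5 h/day × 28 days = 70 h
slow cooker: 0.192 kW × 70 h = 13.44 kWh
aquarium heater: Runtime = 3 h/day × 365 days = 1095 h
aquarium heater: 0.16 kW × 1095 h = 175.2 kWh
Total energy = 188.64 kWh
Cost = 188.64 × ₹7.2 = ₹1358.21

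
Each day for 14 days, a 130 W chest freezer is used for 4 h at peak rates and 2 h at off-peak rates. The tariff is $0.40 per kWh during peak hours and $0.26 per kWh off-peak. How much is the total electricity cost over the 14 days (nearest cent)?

$3.86

Peak energy = 0.13 kW × 4 h × 14 = 7.28 kWh
Off-peak energy = 0.13 kW × 2 h × 14 = 3.64 kWh
Cost = 7.28 × $0.40 + 3.64 × $0.26 = $2.912 + $0.9464 = $3.86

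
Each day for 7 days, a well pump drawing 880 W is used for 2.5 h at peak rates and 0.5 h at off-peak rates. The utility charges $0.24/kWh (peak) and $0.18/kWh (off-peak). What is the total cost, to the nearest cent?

Peak energy = 0.88 kW × 2.5 h × 7 = 15.4 kWh
Off-peak energy = 0.88 kW × 0.5 h × 7 = 3.08 kWh
Cost = 15.4 × $0.24 + 3.08 × $0.18 = $3.696 + $0.5544 = $4.25

$4.25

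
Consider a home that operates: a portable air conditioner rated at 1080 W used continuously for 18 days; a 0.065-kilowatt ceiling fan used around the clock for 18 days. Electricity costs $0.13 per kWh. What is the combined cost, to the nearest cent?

$64.30

portable air conditioner: Runtime = 24 h × 18 = 432 h
portable air conditioner: 1.08 kW × 432 h = 466.56 kWh
ceiling fan: Runtime = 24 h × 18 = 432 h
ceiling fan: 0.065 kW × 432 h = 28.08 kWh
Total energy = 494.64 kWh
Cost = 494.64 × $0.13 = $64.30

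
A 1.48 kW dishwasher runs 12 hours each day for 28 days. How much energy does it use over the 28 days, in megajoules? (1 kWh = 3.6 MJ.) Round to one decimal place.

Runtime = 12 h/day × 28 days = 336 h
Energy = 1.48 kW × 336 h = 497.28 kWh
= 497.28 × 3.6 MJ = 1790.2 MJ

1790.2 MJ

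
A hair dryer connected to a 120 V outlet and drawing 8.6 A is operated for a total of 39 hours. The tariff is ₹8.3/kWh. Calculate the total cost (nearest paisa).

Power = 8.6 A × 120 V = 1032 W = 1.032 kW
Energy = 1.032 kW × 39 h = 40.248 kWh
Cost = 40.248 kWh × ₹8.3/kWh = ₹334.06

₹334.06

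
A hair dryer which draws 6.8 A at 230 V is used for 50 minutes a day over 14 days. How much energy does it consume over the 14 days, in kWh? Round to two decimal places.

Power = 6.8 A × 230 V = 1564 W = 1.564 kW
Runtime = 50 min × 14 = 700 min = 11.666666… h
Energy = 1.564 kW × 11.666666… h = 18.246666… kWh ≈ 18.25 kWh

18.25 kWh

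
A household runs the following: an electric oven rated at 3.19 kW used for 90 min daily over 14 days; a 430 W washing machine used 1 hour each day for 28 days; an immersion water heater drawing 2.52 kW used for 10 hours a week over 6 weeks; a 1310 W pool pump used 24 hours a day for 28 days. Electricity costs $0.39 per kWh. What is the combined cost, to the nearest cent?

$433.11

electric oven: Runtime = 90 min × 14 = 1260 min = 21 h
electric oven: 3.19 kW × 21 h = 66.99 kWh
washing machine: Runtime = 1 h/day × 28 days = 28 h
washing machine: 0.43 kW × 28 h = 12.04 kWh
immersion water heater: Runtime = 10 h/week × 6 weeks = 60 h
immersion water heater: 2.52 kW × 60 h = 151.2 kWh
pool pump: Runtime = 24 h × 28 = 672 h
pool pump: 1.31 kW × 672 h = 880.32 kWh
Total energy = 1110.55 kWh
Cost = 1110.55 × $0.39 = $433.11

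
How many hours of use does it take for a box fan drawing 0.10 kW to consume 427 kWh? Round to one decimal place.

Hours = 427 kWh ÷ 0.1 kW = 4270.0 h

4270.0 h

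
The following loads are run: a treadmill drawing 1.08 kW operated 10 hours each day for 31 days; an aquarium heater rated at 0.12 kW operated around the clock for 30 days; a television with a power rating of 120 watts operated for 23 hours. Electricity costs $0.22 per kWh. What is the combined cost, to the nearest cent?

$93.27

treadmill: Runtime = 10 h/day × 31 days = 310 h
treadmill: 1.08 kW × 310 h = 334.8 kWh
aquarium heater: Runtime = 24 h × 30 = 720 h
aquarium heater: 0.12 kW × 720 h = 86.4 kWh
television: 0.12 kW × 23 h = 2.76 kWh
Total energy = 423.96 kWh
Cost = 423.96 × $0.22 = $93.27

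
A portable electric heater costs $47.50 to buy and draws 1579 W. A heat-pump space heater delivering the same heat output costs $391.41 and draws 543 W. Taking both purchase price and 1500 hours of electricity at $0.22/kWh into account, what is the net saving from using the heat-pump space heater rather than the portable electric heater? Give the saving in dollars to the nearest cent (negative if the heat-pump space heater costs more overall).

-$2.03

portable electric heater: $47.50 + (1579/1000) kW × 1500 h × $0.22 = $47.50 + $521.07 = $568.57
heat-pump space heater: $391.41 + (543/1000) kW × 1500 h × $0.22 = $391.41 + $179.19 = $570.6
Saving = $568.57 − $570.6 = −$2.03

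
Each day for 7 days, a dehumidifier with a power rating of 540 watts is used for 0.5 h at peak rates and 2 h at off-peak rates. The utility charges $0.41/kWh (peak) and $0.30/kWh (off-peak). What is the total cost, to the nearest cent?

Peak energy = 0.54 kW × 0.5 h × 7 = 1.89 kWh
Off-peak energy = 0.54 kW × 2 h × 7 = 7.56 kWh
Cost = 1.89 × $0.41 + 7.56 × $0.30 = $0.7749 + $2.268 = $3.04

$3.04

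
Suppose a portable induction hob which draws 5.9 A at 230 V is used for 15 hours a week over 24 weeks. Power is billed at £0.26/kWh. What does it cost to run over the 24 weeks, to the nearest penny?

£127.02

Power = 5.9 A × 230 V = 1357 W = 1.357 kW
Runtime = 15 h/week × 24 weeks = 360 h
Energy = 1.357 kW × 360 h = 488.52 kWh
Cost = 488.52 kWh × £0.26/kWh = £127.02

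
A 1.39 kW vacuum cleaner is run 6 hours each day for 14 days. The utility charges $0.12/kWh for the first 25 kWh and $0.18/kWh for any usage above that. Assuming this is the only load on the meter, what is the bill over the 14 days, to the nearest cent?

$19.52

Runtime = 6 h/day × 14 days = 84 h
Energy = 1.39 kW × 84 h = 116.76 kWh
Tier 1 (0–25 kWh): 25 × $0.12 = $3
Above 25 kWh: 91.76 × $0.18 = $16.5168
Bill = $19.52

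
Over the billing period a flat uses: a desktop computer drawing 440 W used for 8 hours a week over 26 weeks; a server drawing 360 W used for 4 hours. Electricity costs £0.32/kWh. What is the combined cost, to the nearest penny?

desktop computer: Runtime = 8 h/week × 26 weeks = 208 h
desktop computer: 0.44 kW × 208 h = 91.52 kWh
server: 0.36 kW × 4 h = 1.44 kWh
Total energy = 92.96 kWh
Cost = 92.96 × £0.32 = £29.75

£29.75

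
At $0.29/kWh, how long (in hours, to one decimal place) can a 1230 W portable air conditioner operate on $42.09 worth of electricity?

118.0 h

Energy available = $42.09 ÷ $0.29/kWh = 145.1379 kWh
Hours = 145.1379 kWh ÷ 1.23 kW = 118.0 h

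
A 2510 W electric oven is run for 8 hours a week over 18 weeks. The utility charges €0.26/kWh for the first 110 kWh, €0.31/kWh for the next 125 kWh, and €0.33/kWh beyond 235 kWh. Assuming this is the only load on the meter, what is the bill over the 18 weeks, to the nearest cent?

€109.08

Runtime = 8 h/week × 18 weeks = 144 h
Energy = 2.51 kW × 144 h = 361.44 kWh
Tier 1 (0–110 kWh): 110 × €0.26 = €28.6
Tier 2 (110–235 kWh): 125 × €0.31 = €38.75
Above 235 kWh: 126.44 × €0.33 = €41.7252
Bill = €109.08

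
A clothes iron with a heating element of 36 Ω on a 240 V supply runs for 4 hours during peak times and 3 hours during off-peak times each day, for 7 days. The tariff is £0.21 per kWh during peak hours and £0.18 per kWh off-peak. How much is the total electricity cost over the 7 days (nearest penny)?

£15.46

Power = V²/R = 240²/36 = 1600 W = 1.6 kW
Peak energy = 1.6 kW × 4 h × 7 = 44.8 kWh
Off-peak energy = 1.6 kW × 3 h × 7 = 33.6 kWh
Cost = 44.8 × £0.21 + 33.6 × £0.18 = £9.408 + £6.048 = £15.46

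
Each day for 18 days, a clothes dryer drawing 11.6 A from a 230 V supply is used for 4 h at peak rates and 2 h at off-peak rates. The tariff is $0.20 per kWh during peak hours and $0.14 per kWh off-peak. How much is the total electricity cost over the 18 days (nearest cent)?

Power = 11.6 A × 230 V = 2668 W = 2.668 kW
Peak energy = 2.668 kW × 4 h × 18 = 192.096 kWh
Off-peak energy = 2.668 kW × 2 h × 18 = 96.048 kWh
Cost = 192.096 × $0.20 + 96.048 × $0.14 = $38.4192 + $13.44672 = $51.87

$51.87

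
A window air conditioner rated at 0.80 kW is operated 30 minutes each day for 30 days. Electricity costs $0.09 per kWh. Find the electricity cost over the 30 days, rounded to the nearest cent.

Runtime = 30 min × 30 = 900 min = 15 h
Energy = 0.8 kW × 15 h = 12 kWh
Cost = 12 kWh × $0.09/kWh = $1.08

$1.08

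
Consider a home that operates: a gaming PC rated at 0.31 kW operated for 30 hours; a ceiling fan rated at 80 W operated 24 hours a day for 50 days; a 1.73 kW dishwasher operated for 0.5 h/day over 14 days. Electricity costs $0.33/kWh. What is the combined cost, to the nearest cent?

gaming PC: 0.31 kW × 30 h = 9.3 kWh
ceiling fan: Runtime = 24 h × 50 = 1200 h
ceiling fan: 0.08 kW × 1200 h = 96 kWh
dishwasher: Runtime = 0.5 h/day × 14 days = 7 h
dishwasher: 1.73 kW × 7 h = 12.11 kWh
Total energy = 117.41 kWh
Cost = 117.41 × $0.33 = $38.75

$38.75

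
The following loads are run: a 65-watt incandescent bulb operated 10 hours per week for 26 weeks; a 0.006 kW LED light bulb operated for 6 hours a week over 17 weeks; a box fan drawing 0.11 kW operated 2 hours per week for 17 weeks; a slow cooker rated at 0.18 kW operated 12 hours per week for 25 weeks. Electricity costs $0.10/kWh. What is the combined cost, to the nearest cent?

$7.53

incandescent bulb: Runtime = 10 h/week × 26 weeks = 260 h
incandescent bulb: 0.065 kW × 260 h = 16.9 kWh
LED light bulb: Runtime = 6 h/week × 17 weeks = 102 h
LED light bulb: 0.006 kW × 102 h = 0.612 kWh
box fan: Runtime = 2 h/week × 17 weeks = 34 h
box fan: 0.11 kW × 34 h = 3.74 kWh
slow cooker: Runtime = 12 h/week × 25 weeks = 300 h
slow cooker: 0.18 kW × 300 h = 54 kWh
Total energy = 75.252 kWh
Cost = 75.252 × $0.10 = $7.53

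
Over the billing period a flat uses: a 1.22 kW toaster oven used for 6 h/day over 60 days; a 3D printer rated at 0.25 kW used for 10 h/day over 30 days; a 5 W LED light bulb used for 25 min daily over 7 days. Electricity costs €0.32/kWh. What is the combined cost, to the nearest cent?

€164.55

toaster oven: Runtime = 6 h/day × 60 days = 360 h
toaster oven: 1.22 kW × 360 h = 439.2 kWh
3D printer: Runtime = 10 h/day × 30 days = 300 h
3D printer: 0.25 kW × 300 h = 75 kWh
LED light bulb: Runtime = 25 min × 7 = 175 min = 2.916666… h
LED light bulb: 0.005 kW × 2.916666… h = 0.014583… kWh
Total energy = 514.214583… kWh
Cost = 514.214583… × €0.32 = €164.55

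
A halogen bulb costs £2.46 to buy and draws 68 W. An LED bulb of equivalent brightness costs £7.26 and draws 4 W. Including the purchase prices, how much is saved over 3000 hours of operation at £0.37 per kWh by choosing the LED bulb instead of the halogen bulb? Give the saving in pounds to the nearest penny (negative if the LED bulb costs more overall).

halogen bulb: £2.46 + (68/1000) kW × 3000 h × £0.37 = £2.46 + £75.48 = £77.94
LED bulb: £7.26 + (4/1000) kW × 3000 h × £0.37 = £7.26 + £4.44 = £11.7
Saving = £77.94 − £11.7 = £66.24

£66.24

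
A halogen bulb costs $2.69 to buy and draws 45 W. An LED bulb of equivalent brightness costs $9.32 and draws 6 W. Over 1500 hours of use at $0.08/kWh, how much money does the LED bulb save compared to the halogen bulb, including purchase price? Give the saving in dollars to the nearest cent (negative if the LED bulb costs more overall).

-$1.95

halogen bulb: $2.69 + (45/1000) kW × 1500 h × $0.08 = $2.69 + $5.4 = $8.09
LED bulb: $9.32 + (6/1000) kW × 1500 h × $0.08 = $9.32 + $0.72 = $10.04
Saving = $8.09 − $10.04 = −$1.95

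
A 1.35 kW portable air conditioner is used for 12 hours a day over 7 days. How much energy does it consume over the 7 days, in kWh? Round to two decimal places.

113.40 kWh

Runtime = 12 h/day × 7 days = 84 h
Energy = 1.35 kW × 84 h = 113.4 kWh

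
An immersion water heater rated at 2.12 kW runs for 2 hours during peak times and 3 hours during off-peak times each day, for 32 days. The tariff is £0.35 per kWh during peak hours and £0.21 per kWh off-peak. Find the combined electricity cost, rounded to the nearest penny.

£90.23

Peak energy = 2.12 kW × 2 h × 32 = 135.68 kWh
Off-peak energy = 2.12 kW × 3 h × 32 = 203.52 kWh
Cost = 135.68 × £0.35 + 203.52 × £0.21 = £47.488 + £42.7392 = £90.23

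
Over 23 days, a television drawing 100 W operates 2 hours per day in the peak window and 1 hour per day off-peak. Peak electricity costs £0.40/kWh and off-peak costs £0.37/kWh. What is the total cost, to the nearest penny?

Peak energy = 0.1 kW × 2 h × 23 = 4.6 kWh
Off-peak energy = 0.1 kW × 1 h × 23 = 2.3 kWh
Cost = 4.6 × £0.40 + 2.3 × £0.37 = £1.84 + £0.851 = £2.69

£2.69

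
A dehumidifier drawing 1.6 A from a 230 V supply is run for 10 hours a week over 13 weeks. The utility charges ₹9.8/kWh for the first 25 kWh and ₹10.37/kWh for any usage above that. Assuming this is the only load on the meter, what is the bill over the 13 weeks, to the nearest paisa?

Power = 1.6 A × 230 V = 368 W = 0.368 kW
Runtime = 10 h/week × 13 weeks = 130 h
Energy = 0.368 kW × 130 h = 47.84 kWh
Tier 1 (0–25 kWh): 25 × ₹9.8 = ₹245
Above 25 kWh: 22.84 × ₹10.37 = ₹236.8508
Bill = ₹481.85

₹481.85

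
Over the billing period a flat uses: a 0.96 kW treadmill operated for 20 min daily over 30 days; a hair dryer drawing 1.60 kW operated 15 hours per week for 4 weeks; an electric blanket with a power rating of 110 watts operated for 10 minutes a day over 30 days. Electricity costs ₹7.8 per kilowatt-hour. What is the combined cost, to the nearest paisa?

₹827.97

treadmill: Runtime = 20 min × 30 = 600 min = 10 h
treadmill: 0.96 kW × 10 h = 9.6 kWh
hair dryer: Runtime = 15 h/week × 4 weeks = 60 h
hair dryer: 1.6 kW × 60 h = 96 kWh
electric blanket: Runtime = 10 min × 30 = 300 min = 5 h
electric blanket: 0.11 kW × 5 h = 0.55 kWh
Total energy = 106.15 kWh
Cost = 106.15 × ₹7.8 = ₹827.97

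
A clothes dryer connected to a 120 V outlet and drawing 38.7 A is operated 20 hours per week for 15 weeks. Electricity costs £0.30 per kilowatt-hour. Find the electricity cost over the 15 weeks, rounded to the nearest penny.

Power = 38.7 A × 120 V = 4644 W = 4.644 kW
Runtime = 20 h/week × 15 weeks = 300 h
Energy = 4.644 kW × 300 h = 1393.2 kWh
Cost = 1393.2 kWh × £0.30/kWh = £417.96

£417.96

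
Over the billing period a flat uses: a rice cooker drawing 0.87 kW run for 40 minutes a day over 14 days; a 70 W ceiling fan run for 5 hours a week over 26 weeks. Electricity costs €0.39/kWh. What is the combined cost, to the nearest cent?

€6.72

rice cooker: Runtime = 40 min × 14 = 560 min = 9.333333… h
rice cooker: 0.87 kW × 9.333333… h = 8.12 kWh
ceiling fan: Runtime = 5 h/week × 26 weeks = 130 h
ceiling fan: 0.07 kW × 130 h = 9.1 kWh
Total energy = 17.22 kWh
Cost = 17.22 × €0.39 = €6.72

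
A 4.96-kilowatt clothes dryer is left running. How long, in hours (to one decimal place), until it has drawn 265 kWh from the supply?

53.4 h

Hours = 265 kWh ÷ 4.96 kW = 53.4 h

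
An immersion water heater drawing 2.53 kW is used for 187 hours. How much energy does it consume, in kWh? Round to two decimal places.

473.11 kWh

Energy = 2.53 kW × 187 h = 473.11 kWh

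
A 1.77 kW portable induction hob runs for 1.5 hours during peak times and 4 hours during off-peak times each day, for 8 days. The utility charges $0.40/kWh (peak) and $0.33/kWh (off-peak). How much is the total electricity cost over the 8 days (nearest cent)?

Peak energy = 1.77 kW × 1.5 h × 8 = 21.24 kWh
Off-peak energy = 1.77 kW × 4 h × 8 = 56.64 kWh
Cost = 21.24 × $0.40 + 56.64 × $0.33 = $8.496 + $18.6912 = $27.19

$27.19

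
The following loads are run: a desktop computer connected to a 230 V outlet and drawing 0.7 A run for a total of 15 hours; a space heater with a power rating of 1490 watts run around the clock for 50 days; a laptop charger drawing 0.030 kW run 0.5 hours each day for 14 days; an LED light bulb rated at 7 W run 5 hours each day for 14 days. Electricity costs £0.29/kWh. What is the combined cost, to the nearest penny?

desktop computer: Power = 0.7 A × 230 V = 161 W = 0.161 kW
desktop computer: 0.161 kW × 15 h = 2.415 kWh
space heater: Runtime = 24 h × 50 = 1200 h
space heater: 1.49 kW × 1200 h = 1788 kWh
laptop charger: Runtime = 0.5 h/day × 14 days = 7 h
laptop charger: 0.03 kW × 7 h = 0.21 kWh
LED light bulb: Runtime = 5 h/day × 14 days = 70 h
LED light bulb: 0.007 kW × 70 h = 0.49 kWh
Total energy = 1791.115 kWh
Cost = 1791.115 × £0.29 = £519.42

£519.42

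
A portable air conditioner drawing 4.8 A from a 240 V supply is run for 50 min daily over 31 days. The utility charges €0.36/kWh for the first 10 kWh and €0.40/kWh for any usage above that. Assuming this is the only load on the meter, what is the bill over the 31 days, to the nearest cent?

Power = 4.8 A × 240 V = 1152 W = 1.152 kW
Runtime = 50 min × 31 = 1550 min = 25.833333… h
Energy = 1.152 kW × 25.833333… h = 29.76 kWh
Tier 1 (0–10 kWh): 10 × €0.36 = €3.6
Above 10 kWh: 19.76 × €0.40 = €7.904
Bill = €11.50

€11.50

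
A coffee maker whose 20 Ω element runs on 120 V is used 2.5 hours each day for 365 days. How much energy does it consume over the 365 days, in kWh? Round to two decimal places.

Power = V²/R = 120²/20 = 720 W = 0.72 kW
Runtime = 2.5 h/day × 365 days = 912.5 h
Energy = 0.72 kW × 912.5 h = 657 kWh

657.00 kWh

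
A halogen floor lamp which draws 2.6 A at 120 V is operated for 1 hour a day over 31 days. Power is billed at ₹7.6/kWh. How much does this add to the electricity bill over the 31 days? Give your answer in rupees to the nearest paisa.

Power = 2.6 A × 120 V = 312 W = 0.312 kW
Runtime = 1 h/day × 31 days = 31 h
Energy = 0.312 kW × 31 h = 9.672 kWh
Cost = 9.672 kWh × ₹7.6/kWh = ₹73.51

₹73.51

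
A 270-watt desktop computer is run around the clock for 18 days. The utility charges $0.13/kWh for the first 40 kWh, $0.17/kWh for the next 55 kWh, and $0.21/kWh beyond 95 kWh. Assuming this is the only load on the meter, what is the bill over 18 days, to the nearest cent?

$19.09

Runtime = 24 h × 18 = 432 h
Energy = 0.27 kW × 432 h = 116.64 kWh
Tier 1 (0–40 kWh): 40 × $0.13 = $5.2
Tier 2 (40–95 kWh): 55 × $0.17 = $9.35
Above 95 kWh: 21.64 × $0.21 = $4.5444
Bill = $19.09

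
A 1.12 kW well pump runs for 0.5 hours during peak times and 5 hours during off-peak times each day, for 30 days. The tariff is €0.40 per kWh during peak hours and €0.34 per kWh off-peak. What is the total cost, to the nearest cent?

€63.84

Peak energy = 1.12 kW × 0.5 h × 30 = 16.8 kWh
Off-peak energy = 1.12 kW × 5 h × 30 = 168 kWh
Cost = 16.8 × €0.40 + 168 × €0.34 = €6.72 + €57.12 = €63.84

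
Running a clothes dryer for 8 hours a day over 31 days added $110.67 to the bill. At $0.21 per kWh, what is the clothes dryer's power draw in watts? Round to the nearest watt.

2125 W

Energy = $110.67 ÷ $0.21/kWh = 527 kWh
Runtime = 8 h/day × 31 days = 248 h
Power = 527 kWh ÷ 248 h = 2.125 kW = 2125 W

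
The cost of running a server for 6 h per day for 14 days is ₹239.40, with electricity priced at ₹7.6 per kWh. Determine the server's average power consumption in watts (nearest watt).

375 W

Energy = ₹239.40 ÷ ₹7.6/kWh = 31.5 kWh
Runtime = 6 h/day × 14 days = 84 h
Power = 31.5 kWh ÷ 84 h = 0.375 kW = 375 W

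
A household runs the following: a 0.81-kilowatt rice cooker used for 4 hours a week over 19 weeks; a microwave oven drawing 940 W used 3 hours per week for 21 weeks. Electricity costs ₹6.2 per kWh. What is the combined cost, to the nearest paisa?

rice cooker: Runtime = 4 h/week × 19 weeks = 76 h
rice cooker: 0.81 kW × 76 h = 61.56 kWh
microwave oven: Runtime = 3 h/week × 21 weeks = 63 h
microwave oven: 0.94 kW × 63 h = 59.22 kWh
Total energy = 120.78 kWh
Cost = 120.78 × ₹6.2 = ₹748.84

₹748.84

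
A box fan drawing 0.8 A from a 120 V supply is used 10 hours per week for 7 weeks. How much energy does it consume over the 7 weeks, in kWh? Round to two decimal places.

6.72 kWh

Power = 0.8 A × 120 V = 96 W = 0.096 kW
Runtime = 10 h/week × 7 weeks = 70 h
Energy = 0.096 kW × 70 h = 6.72 kWh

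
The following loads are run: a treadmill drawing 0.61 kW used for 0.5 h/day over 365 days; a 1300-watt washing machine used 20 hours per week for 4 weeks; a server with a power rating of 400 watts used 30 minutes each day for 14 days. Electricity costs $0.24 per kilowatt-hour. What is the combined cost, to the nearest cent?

$52.35

treadmill: Runtime = 0.5 h/day × 365 days = 182.5 h
treadmill: 0.61 kW × 182.5 h = 111.325 kWh
washing machine: Runtime = 20 h/week × 4 weeks = 80 h
washing machine: 1.3 kW × 80 h = 104 kWh
server: Runtime = 30 min × 14 = 420 min = 7 h
server: 0.4 kW × 7 h = 2.8 kWh
Total energy = 218.125 kWh
Cost = 218.125 × $0.24 = $52.35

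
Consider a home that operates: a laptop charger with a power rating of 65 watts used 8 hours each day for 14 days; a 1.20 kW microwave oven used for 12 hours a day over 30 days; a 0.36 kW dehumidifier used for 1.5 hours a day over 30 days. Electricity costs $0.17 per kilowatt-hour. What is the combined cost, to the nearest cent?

$77.43

laptop charger: Runtime = 8 h/day × 14 days = 112 h
laptop charger: 0.065 kW × 112 h = 7.28 kWh
microwave oven: Runtime = 12 h/day × 30 days = 360 h
microwave oven: 1.2 kW × 360 h = 432 kWh
dehumidifier: Runtime = 1.5 h/day × 30 days = 45 h
dehumidifier: 0.36 kW × 45 h = 16.2 kWh
Total energy = 455.48 kWh
Cost = 455.48 × $0.17 = $77.43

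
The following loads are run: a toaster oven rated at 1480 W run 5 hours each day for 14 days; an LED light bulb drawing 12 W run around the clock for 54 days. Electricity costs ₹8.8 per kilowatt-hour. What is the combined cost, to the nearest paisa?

₹1048.54

toaster oven: Runtime = 5 h/day × 14 days = 70 h
toaster oven: 1.48 kW × 70 h = 103.6 kWh
LED light bulb: Runtime = 24 h × 54 = 1296 h
LED light bulb: 0.012 kW × 1296 h = 15.552 kWh
Total energy = 119.152 kWh
Cost = 119.152 × ₹8.8 = ₹1048.54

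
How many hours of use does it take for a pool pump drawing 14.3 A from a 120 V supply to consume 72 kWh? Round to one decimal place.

42.0 h

Power = 14.3 A × 120 V = 1716 W = 1.716 kW
Hours = 72 kWh ÷ 1.716 kW = 42.0 h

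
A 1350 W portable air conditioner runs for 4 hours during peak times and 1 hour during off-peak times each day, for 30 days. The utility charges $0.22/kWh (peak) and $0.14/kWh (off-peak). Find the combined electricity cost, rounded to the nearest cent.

Peak energy = 1.35 kW × 4 h × 30 = 162 kWh
Off-peak energy = 1.35 kW × 1 h × 30 = 40.5 kWh
Cost = 162 × $0.22 + 40.5 × $0.14 = $35.64 + $5.67 = $41.31

$41.31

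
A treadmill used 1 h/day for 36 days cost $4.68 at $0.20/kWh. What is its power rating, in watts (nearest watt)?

Energy = $4.68 ÷ $0.20/kWh = 23.4 kWh
Runtime = 1 h/day × 36 days = 36 h
Power = 23.4 kWh ÷ 36 h = 0.65 kW = 650 W

650 W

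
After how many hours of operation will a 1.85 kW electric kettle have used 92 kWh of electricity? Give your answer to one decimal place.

49.7 h

Hours = 92 kWh ÷ 1.85 kW = 49.7 h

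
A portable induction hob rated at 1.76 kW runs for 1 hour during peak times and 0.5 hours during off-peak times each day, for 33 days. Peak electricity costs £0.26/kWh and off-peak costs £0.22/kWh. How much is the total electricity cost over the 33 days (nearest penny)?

Peak energy = 1.76 kW × 1 h × 33 = 58.08 kWh
Off-peak energy = 1.76 kW × 0.5 h × 33 = 29.04 kWh
Cost = 58.08 × £0.26 + 29.04 × £0.22 = £15.1008 + £6.3888 = £21.49

£21.49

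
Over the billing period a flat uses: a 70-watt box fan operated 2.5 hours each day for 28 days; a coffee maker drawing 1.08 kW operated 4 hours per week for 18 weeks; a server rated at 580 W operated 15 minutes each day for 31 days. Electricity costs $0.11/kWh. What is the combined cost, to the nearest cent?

$9.59

box fan: Runtime = 2.5 h/day × 28 days = 70 h
box fan: 0.07 kW × 70 h = 4.9 kWh
coffee maker: Runtime = 4 h/week × 18 weeks = 72 h
coffee maker: 1.08 kW × 72 h = 77.76 kWh
server: Runtime = 15 min × 31 = 465 min = 7.75 h
server: 0.58 kW × 7.75 h = 4.495 kWh
Total energy = 87.155 kWh
Cost = 87.155 × $0.11 = $9.59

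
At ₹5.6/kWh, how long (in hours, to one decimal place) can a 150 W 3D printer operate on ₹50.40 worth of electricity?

60.0 h

Energy available = ₹50.40 ÷ ₹5.6/kWh = 9 kWh
Hours = 9 kWh ÷ 0.15 kW = 60.0 h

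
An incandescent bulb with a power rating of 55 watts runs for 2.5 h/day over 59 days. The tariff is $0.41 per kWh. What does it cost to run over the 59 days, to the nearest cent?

$3.33

Runtime = 2.5 h/day × 59 days = 147.5 h
Energy = 0.055 kW × 147.5 h = 8.1125 kWh
Cost = 8.1125 kWh × $0.41/kWh = $3.33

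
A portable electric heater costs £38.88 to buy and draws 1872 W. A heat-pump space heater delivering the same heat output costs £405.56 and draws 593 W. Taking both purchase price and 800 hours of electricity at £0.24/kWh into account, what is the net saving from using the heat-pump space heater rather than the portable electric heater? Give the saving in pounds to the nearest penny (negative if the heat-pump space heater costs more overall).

-£121.11

portable electric heater: £38.88 + (1872/1000) kW × 800 h × £0.24 = £38.88 + £359.424 = £398.304
heat-pump space heater: £405.56 + (593/1000) kW × 800 h × £0.24 = £405.56 + £113.856 = £519.416
Saving = £398.304 − £519.416 = −£121.112 → -£121.11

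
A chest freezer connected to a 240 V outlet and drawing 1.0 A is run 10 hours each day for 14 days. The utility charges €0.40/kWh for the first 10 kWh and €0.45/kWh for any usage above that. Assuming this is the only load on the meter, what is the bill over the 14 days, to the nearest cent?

Power = 1.0 A × 240 V = 240 W = 0.24 kW
Runtime = 10 h/day × 14 days = 140 h
Energy = 0.24 kW × 140 h = 33.6 kWh
Tier 1 (0–10 kWh): 10 × €0.40 = €4
Above 10 kWh: 23.6 × €0.45 = €10.62
Bill = €14.62

€14.62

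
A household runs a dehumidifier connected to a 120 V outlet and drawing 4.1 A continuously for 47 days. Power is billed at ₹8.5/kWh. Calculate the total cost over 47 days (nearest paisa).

Power = 4.1 A × 120 V = 492 W = 0.492 kW
Runtime = 24 h × 47 = 1128 h
Energy = 0.492 kW × 1128 h = 554.976 kWh
Cost = 554.976 kWh × ₹8.5/kWh = ₹4717.30

₹4717.30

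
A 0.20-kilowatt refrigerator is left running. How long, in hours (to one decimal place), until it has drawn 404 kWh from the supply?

2020.0 h

Hours = 404 kWh ÷ 0.2 kW = 2020.0 h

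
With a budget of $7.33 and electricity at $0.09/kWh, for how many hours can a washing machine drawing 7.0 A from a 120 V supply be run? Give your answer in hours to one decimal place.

Power = 7.0 A × 120 V = 840 W = 0.84 kW
Energy available = $7.33 ÷ $0.09/kWh = 81.4444 kWh
Hours = 81.4444 kWh ÷ 0.84 kW = 97.0 h

97.0 h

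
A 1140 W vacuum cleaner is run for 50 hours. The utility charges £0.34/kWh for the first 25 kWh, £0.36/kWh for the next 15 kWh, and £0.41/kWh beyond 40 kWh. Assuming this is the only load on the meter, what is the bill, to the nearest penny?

Energy = 1.14 kW × 50 h = 57 kWh
Tier 1 (0–25 kWh): 25 × £0.34 = £8.5
Tier 2 (25–40 kWh): 15 × £0.36 = £5.4
Above 40 kWh: 17 × £0.41 = £6.97
Bill = £20.87

£20.87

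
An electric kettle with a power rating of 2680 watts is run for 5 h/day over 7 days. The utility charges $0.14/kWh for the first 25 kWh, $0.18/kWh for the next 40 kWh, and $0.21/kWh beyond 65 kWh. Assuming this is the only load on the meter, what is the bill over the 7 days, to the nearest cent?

$16.75

Runtime = 5 h/day × 7 days = 35 h
Energy = 2.68 kW × 35 h = 93.8 kWh
Tier 1 (0–25 kWh): 25 × $0.14 = $3.5
Tier 2 (25–65 kWh): 40 × $0.18 = $7.2
Above 65 kWh: 28.8 × $0.21 = $6.048
Bill = $16.75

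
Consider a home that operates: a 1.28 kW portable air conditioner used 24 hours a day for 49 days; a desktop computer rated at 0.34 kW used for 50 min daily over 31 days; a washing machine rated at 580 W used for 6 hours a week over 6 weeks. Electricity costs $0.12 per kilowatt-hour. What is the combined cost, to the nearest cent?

portable air conditioner: Runtime = 24 h × 49 = 1176 h
portable air conditioner: 1.28 kW × 1176 h = 1505.28 kWh
desktop computer: Runtime = 50 min × 31 = 1550 min = 25.833333… h
desktop computer: 0.34 kW × 25.833333… h = 8.783333… kWh
washing machine: Runtime = 6 h/week × 6 weeks = 36 h
washing machine: 0.58 kW × 36 h = 20.88 kWh
Total energy = 1534.943333… kWh
Cost = 1534.943333… × $0.12 = $184.19

$184.19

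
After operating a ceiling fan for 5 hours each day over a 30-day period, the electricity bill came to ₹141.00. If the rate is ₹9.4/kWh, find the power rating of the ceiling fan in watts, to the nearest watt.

Energy = ₹141.00 ÷ ₹9.4/kWh = 15 kWh
Runtime = 5 h/day × 30 days = 150 h
Power = 15 kWh ÷ 150 h = 0.1 kW = 100 W

100 W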